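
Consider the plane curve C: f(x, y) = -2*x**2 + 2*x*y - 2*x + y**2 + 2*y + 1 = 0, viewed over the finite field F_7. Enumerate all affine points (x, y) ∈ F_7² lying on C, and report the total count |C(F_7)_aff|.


Affine F_7-points: {(0, 6), (1, 5), (3, 1), (3, 5), (4, 1), (4, 3), (5, 3), (5, 6)}; count = 8.

For each of the 49 pairs (x, y) ∈ F_7², evaluate f(x, y) mod 7. Record the zeros.
  x = 0: [0↦1, 1↦4, 2↦2, 3↦2, 4↦4, 5↦1, 6↦0]  zeros at y ∈ {6}
  x = 1: [0↦4, 1↦2, 2↦2, 3↦4, 4↦1, 5↦0, 6↦1]  zeros at y ∈ {5}
  x = 2: [0↦3, 1↦3, 2↦5, 3↦2, 4↦1, 5↦2, 6↦5]  zeros at y ∈ ∅
  x = 3: [0↦5, 1↦0, 2↦4, 3↦3, 4↦4, 5↦0, 6↦5]  zeros at y ∈ {1, 5}
  x = 4: [0↦3, 1↦0, 2↦6, 3↦0, 4↦3, 5↦1, 6↦1]  zeros at y ∈ {1, 3}
  x = 5: [0↦4, 1↦3, 2↦4, 3↦0, 4↦5, 5↦5, 6↦0]  zeros at y ∈ {3, 6}
  x = 6: [0↦1, 1↦2, 2↦5, 3↦3, 4↦3, 5↦5, 6↦2]  zeros at y ∈ ∅
Collecting zeros: affine points = {(0, 6), (1, 5), (3, 1), (3, 5), (4, 1), (4, 3), (5, 3), (5, 6)}.
Total count |C(F_7)_aff| = 8.


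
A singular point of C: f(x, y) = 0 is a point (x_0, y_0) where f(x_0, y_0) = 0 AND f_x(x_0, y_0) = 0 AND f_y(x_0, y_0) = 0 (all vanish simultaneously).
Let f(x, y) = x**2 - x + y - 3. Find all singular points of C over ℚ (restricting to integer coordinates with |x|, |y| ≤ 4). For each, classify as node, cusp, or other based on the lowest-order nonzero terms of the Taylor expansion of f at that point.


No singular points in the scanned grid; C is smooth there.

Compute partial derivatives:
  f_x = 2*x - 1.
  f_y = 1.
f_y = 1 is a nonzero constant, so f_y never vanishes: no point (x, y) can satisfy f = f_x = f_y = 0. In particular no (x, y) ∈ {−4, ..., 4}² is singular; the curve is smooth.


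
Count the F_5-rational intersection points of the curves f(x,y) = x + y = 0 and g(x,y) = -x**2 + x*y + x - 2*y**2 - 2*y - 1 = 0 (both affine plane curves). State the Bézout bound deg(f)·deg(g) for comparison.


Common zeros: ∅; count = 0; Bézout bound = 2.

deg(f) = 1, deg(g) = 2, so Bézout bound = 2.
Scan x ∈ F_5. For each x, list the y ∈ F_5 with f(x, y) ≡ 0 and those with g(x, y) ≡ 0 (mod 5); the common zeros in that column are the intersection.
  x = 0: f ≡ 0 at y ∈ {0}; g ≡ 0 at y ∈ {1, 3}; common: ∅.
  x = 1: f ≡ 0 at y ∈ {4}; g ≡ 0 at y ∈ ∅; common: ∅.
  x = 2: f ≡ 0 at y ∈ {3}; g ≡ 0 at y ∈ {1, 4}; common: ∅.
  x = 3: f ≡ 0 at y ∈ {2}; g ≡ 0 at y ∈ {4}; common: ∅.
  x = 4: f ≡ 0 at y ∈ {1}; g ≡ 0 at y ∈ {3}; common: ∅.
Collecting: common zeros = ∅, so the count is 0.
Comparison with the Bézout bound: 0 ≤ 2 = deg(f)·deg(g), as expected for curves with no common component (the affine F_5-count falls short of the bound because intersections may lie at infinity, over extension fields, or carry multiplicity).


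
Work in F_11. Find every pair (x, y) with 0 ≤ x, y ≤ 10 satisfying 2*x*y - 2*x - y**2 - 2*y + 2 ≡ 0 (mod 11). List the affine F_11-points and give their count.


Affine F_11-points: {(0, 4), (0, 5), (1, 0), (3, 2), (4, 8), (4, 9), (6, 3), (6, 7), (9, 6), (9, 10)}; count = 10.

For each of the 121 pairs (x, y) ∈ F_11², evaluate f(x, y) mod 11. Record the zeros.
  x = 0: [0↦2, 1↦10, 2↦5, 3↦9, 4↦0, 5↦0, 6↦9, 7↦5, 8↦10, 9↦2, 10↦3]  zeros at y ∈ {4, 5}
  x = 1: [0↦0, 1↦10, 2↦7, 3↦2, 4↦6, 5↦8, 6↦8, 7↦6, 8↦2, 9↦7, 10↦10]  zeros at y ∈ {0}
  x = 2: [0↦9, 1↦10, 2↦9, 3↦6, 4↦1, 5↦5, 6↦7, 7↦7, 8↦5, 9↦1, 10↦6]  zeros at y ∈ ∅
  x = 3: [0↦7, 1↦10, 2↦0, 3↦10, 4↦7, 5↦2, 6↦6, 7↦8, 8↦8, 9↦6, 10↦2]  zeros at y ∈ {2}
  x = 4: [0↦5, 1↦10, 2↦2, 3↦3, 4↦2, 5↦10, 6↦5, 7↦9, 8↦0, 9↦0, 10↦9]  zeros at y ∈ {8, 9}
  x = 5: [0↦3, 1↦10, 2↦4, 3↦7, 4↦8, 5↦7, 6↦4, 7↦10, 8↦3, 9↦5, 10↦5]  zeros at y ∈ ∅
  x = 6: [0↦1, 1↦10, 2↦6, 3↦0, 4↦3, 5↦4, 6↦3, 7↦0, 8↦6, 9↦10, 10↦1]  zeros at y ∈ {3, 7}
  x = 7: [0↦10, 1↦10, 2↦8, 3↦4, 4↦9, 5↦1, 6↦2, 7↦1, 8↦9, 9↦4, 10↦8]  zeros at y ∈ ∅
  x = 8: [0↦8, 1↦10, 2↦10, 3↦8, 4↦4, 5↦9, 6↦1, 7↦2, 8↦1, 9↦9, 10↦4]  zeros at y ∈ ∅
  x = 9: [0↦6, 1↦10, 2↦1, 3↦1, 4↦10, 5↦6, 6↦0, 7↦3, 8↦4, 9↦3, 10↦0]  zeros at y ∈ {6, 10}
  x = 10: [0↦4, 1↦10, 2↦3, 3↦5, 4↦5, 5↦3, 6↦10, 7↦4, 8↦7, 9↦8, 10↦7]  zeros at y ∈ ∅
Collecting zeros: affine points = {(0, 4), (0, 5), (1, 0), (3, 2), (4, 8), (4, 9), (6, 3), (6, 7), (9, 6), (9, 10)}.
Total count |C(F_11)_aff| = 10.


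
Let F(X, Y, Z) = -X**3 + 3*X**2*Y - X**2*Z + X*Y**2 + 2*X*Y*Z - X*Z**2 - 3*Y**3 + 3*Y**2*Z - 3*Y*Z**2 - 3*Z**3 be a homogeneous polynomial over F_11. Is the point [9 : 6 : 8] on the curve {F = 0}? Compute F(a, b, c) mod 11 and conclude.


F(9,6,8) ≡ 3 (mod 11); P is NOT on the curve.

Evaluate F(9, 6, 8) term-by-term (mod 11).
  -X**3 ↦ -1·729·1·1 = -729
  3*X**2*Y ↦ 3·81·6·1 = 1458
  -X**2*Z ↦ -1·81·1·8 = -648
  X*Y**2 ↦ 1·9·36·1 = 324
  2*X*Y*Z ↦ 2·9·6·8 = 864
  -X*Z**2 ↦ -1·9·1·64 = -576
  -3*Y**3 ↦ -3·1·216·1 = -648
  3*Y**2*Z ↦ 3·1·36·8 = 864
  -3*Y*Z**2 ↦ -3·1·6·64 = -1152
  -3*Z**3 ↦ -3·1·1·512 = -1536
Sum: F(9, 6, 8) = (-729) + (1458) + (-648) + (324) + (864) + (-576) + (-648) + (864) + (-1152) + (-1536) = -1779.
Reducing mod 11: -1779 ≡ 3 (mod 11).
Since F(a, b, c) ≡ 3 ≠ 0 (mod 11), P does NOT lie on the curve.


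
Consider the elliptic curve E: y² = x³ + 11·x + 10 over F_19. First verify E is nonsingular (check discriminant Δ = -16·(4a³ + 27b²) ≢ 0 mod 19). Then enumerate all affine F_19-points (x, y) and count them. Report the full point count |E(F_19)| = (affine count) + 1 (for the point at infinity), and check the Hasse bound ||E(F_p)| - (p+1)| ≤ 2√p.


Affine points = {(4, 2), (4, 17), (5, 0), (6, 8), (6, 11), (14, 1), (14, 18), (15, 4), (15, 15), (16, 8), (16, 11), (18, 6), (18, 13)}; affine count = 13; |E(F_19)| = 14.

Discriminant check: Δ ∝ 4a³ + 27b² = 4·11³ + 27·10² = 4·1331 + 27·100 ≡ 6 (mod 19). Nonzero ⇒ E is nonsingular.
For each x ∈ F_19, compute rhs = x³ + 11·x + 10 mod 19, then count y ∈ F_19 with y² ≡ rhs.
  x = 0: rhs = 10, matching y values: none (0 points).
  x = 1: rhs = 3, matching y values: none (0 points).
  x = 2: rhs = 2, matching y values: none (0 points).
  x = 3: rhs = 13, matching y values: none (0 points).
  x = 4: rhs = 4, matching y values: 2, 17 (2 points).
  x = 5: rhs = 0, matching y values: 0 (1 points).
  x = 6: rhs = 7, matching y values: 8, 11 (2 points).
  x = 7: rhs = 12, matching y values: none (0 points).
  x = 8: rhs = 2, matching y values: none (0 points).
  x = 9: rhs = 2, matching y values: none (0 points).
  x = 10: rhs = 18, matching y values: none (0 points).
  x = 11: rhs = 18, matching y values: none (0 points).
  x = 12: rhs = 8, matching y values: none (0 points).
  x = 13: rhs = 13, matching y values: none (0 points).
  x = 14: rhs = 1, matching y values: 1, 18 (2 points).
  x = 15: rhs = 16, matching y values: 4, 15 (2 points).
  x = 16: rhs = 7, matching y values: 8, 11 (2 points).
  x = 17: rhs = 18, matching y values: none (0 points).
  x = 18: rhs = 17, matching y values: 6, 13 (2 points).
Total affine count: 13.
Full point count |E(F_19)| = 13 + 1 = 14.
Hasse bound: |14 − (19+1)| = |-6| = 6 ≤ 2√19 ≈ 8.7178 ✓.


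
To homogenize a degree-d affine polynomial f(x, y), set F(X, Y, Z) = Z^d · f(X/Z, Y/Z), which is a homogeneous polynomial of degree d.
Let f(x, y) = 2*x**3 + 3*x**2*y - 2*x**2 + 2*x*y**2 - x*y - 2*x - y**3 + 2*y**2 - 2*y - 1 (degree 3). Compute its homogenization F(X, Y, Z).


F(X, Y, Z) = 2*X**3 + 3*X**2*Y - 2*X**2*Z + 2*X*Y**2 - X*Y*Z - 2*X*Z**2 - Y**3 + 2*Y**2*Z - 2*Y*Z**2 - Z**3

deg(f) = 3.
Substitute x = X/Z, y = Y/Z into f, then multiply by Z^3.
  monomial 2·x^3·y^0 ↦ 2·X^3·Y^0·Z^0.
  monomial 3·x^2·y^1 ↦ 3·X^2·Y^1·Z^0.
  monomial -2·x^2·y^0 ↦ -2·X^2·Y^0·Z^1.
  monomial 2·x^1·y^2 ↦ 2·X^1·Y^2·Z^0.
  monomial -1·x^1·y^1 ↦ -1·X^1·Y^1·Z^1.
  monomial -2·x^1·y^0 ↦ -2·X^1·Y^0·Z^2.
  monomial -1·x^0·y^3 ↦ -1·X^0·Y^3·Z^0.
  monomial 2·x^0·y^2 ↦ 2·X^0·Y^2·Z^1.
  monomial -2·x^0·y^1 ↦ -2·X^0·Y^1·Z^2.
  monomial -1·x^0·y^0 ↦ -1·X^0·Y^0·Z^3.
Collecting: F(X, Y, Z) = 2*X**3 + 3*X**2*Y - 2*X**2*Z + 2*X*Y**2 - X*Y*Z - 2*X*Z**2 - Y**3 + 2*Y**2*Z - 2*Y*Z**2 - Z**3.


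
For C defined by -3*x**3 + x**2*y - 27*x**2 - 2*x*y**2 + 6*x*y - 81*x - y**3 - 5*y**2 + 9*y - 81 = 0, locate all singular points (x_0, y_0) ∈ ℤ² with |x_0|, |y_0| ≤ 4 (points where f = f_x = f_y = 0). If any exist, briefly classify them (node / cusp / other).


Singular points: {(-3, 0)}; classification: cusp.

Compute partial derivatives:
  f_x = -9*x**2 + 2*x*y - 54*x - 2*y**2 + 6*y - 81.
  f_y = x**2 - 4*x*y + 6*x - 3*y**2 - 10*y + 9.
Scan x_0 ∈ {−4, ..., 4}. For each x_0, f_y(x_0, y) is a polynomial in y; find its integer roots y ∈ {−4, ..., 4}, then test f_x and f at those candidates.
  x = -4: f_y(-4, y) = -3*y**2 + 6*y + 1; no integer root y with |y| ≤ 4.
  x = -3: f_y(-3, y) = -3*y**2 + 2*y; vanishes at y ∈ {0}. (-3, 0): f_x = 0, f = 0 — SINGULAR.
  x = -2: f_y(-2, y) = -3*y**2 - 2*y + 1; vanishes at y ∈ {-1}. (-2, -1): f_x = -13 ≠ 0.
  x = -1: f_y(-1, y) = -3*y**2 - 6*y + 4; no integer root y with |y| ≤ 4.
  x = 0: f_y(0, y) = -3*y**2 - 10*y + 9; no integer root y with |y| ≤ 4.
  x = 1: f_y(1, y) = -3*y**2 - 14*y + 16; no integer root y with |y| ≤ 4.
  x = 2: f_y(2, y) = -3*y**2 - 18*y + 25; no integer root y with |y| ≤ 4.
  x = 3: f_y(3, y) = -3*y**2 - 22*y + 36; no integer root y with |y| ≤ 4.
  x = 4: f_y(4, y) = -3*y**2 - 26*y + 49; no integer root y with |y| ≤ 4.
Only singular point on the grid: (-3, 0).
Classify: substitute x = -3 + u, y = 0 + v and expand: f = -3*u**3 + u**2*v - 2*u*v**2 - v**3 + v**2.
No constant or linear terms (consistent with a singular point). Quadratic part: v**2. Cubic part: -3*u**3 + u**2*v - 2*u*v**2 - v**3.
The quadratic part v**2 is a perfect square, so there is a single (double) tangent line v = 0, i.e. y = 0. Restricting the cubic part to that line (v = 0) leaves -3*u**3 ≠ 0, so f is not divisible by v and the branch is v² ≈ 3*u**3 to lowest order — this is a cusp.
Classification: cusp.


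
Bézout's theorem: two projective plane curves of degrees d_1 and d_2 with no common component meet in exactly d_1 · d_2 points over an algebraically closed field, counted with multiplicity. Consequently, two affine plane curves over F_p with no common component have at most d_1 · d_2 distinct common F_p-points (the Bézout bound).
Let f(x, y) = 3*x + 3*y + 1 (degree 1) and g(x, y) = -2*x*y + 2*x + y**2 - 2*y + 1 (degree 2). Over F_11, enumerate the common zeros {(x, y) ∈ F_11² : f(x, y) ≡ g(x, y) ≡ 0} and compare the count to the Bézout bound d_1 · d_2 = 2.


Common zeros: {(2, 5), (6, 1)}; count = 2; Bézout bound = 2.

deg(f) = 1, deg(g) = 2, so Bézout bound = 2.
Scan x ∈ F_11. For each x, list the y ∈ F_11 with f(x, y) ≡ 0 and those with g(x, y) ≡ 0 (mod 11); the common zeros in that column are the intersection.
  x = 0: f ≡ 0 at y ∈ {7}; g ≡ 0 at y ∈ {1}; common: ∅.
  x = 1: f ≡ 0 at y ∈ {6}; g ≡ 0 at y ∈ {1, 3}; common: ∅.
  x = 2: f ≡ 0 at y ∈ {5}; g ≡ 0 at y ∈ {1, 5}; common: {5}.
  x = 3: f ≡ 0 at y ∈ {4}; g ≡ 0 at y ∈ {1, 7}; common: ∅.
  x = 4: f ≡ 0 at y ∈ {3}; g ≡ 0 at y ∈ {1, 9}; common: ∅.
  x = 5: f ≡ 0 at y ∈ {2}; g ≡ 0 at y ∈ {0, 1}; common: ∅.
  x = 6: f ≡ 0 at y ∈ {1}; g ≡ 0 at y ∈ {1, 2}; common: {1}.
  x = 7: f ≡ 0 at y ∈ {0}; g ≡ 0 at y ∈ {1, 4}; common: ∅.
  x = 8: f ≡ 0 at y ∈ {10}; g ≡ 0 at y ∈ {1, 6}; common: ∅.
  x = 9: f ≡ 0 at y ∈ {9}; g ≡ 0 at y ∈ {1, 8}; common: ∅.
  x = 10: f ≡ 0 at y ∈ {8}; g ≡ 0 at y ∈ {1, 10}; common: ∅.
Collecting: common zeros = {(2, 5), (6, 1)}, so the count is 2.
Comparison with the Bézout bound: 2 ≤ 2 = deg(f)·deg(g), as expected for curves with no common component (the bound is attained).


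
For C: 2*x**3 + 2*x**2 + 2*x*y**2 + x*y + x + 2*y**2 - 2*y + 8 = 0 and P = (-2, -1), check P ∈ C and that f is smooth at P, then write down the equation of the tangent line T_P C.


Tangent line at P: 18*x + 36 = 0.

Step 1: f(-2, -1) = 0, so P lies on C.
Step 2: partial derivatives
  f_x(x, y) = 6*x**2 + 4*x + 2*y**2 + y + 1, f_y(x, y) = 4*x*y + x + 4*y - 2.
  f_x(P) = 18, f_y(P) = 0 (gradient nonzero, so P is smooth).
Step 3: tangent line at P: 18·(x − -2) + 0·(y − -1) = 0.
Expanding: 18*x + 36 = 0.


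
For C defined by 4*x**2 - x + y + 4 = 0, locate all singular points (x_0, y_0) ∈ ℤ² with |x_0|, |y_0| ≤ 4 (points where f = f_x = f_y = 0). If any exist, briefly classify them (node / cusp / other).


No singular points in the scanned grid; C is smooth there.

Compute partial derivatives:
  f_x = 8*x - 1.
  f_y = 1.
f_y = 1 is a nonzero constant, so f_y never vanishes: no point (x, y) can satisfy f = f_x = f_y = 0. In particular no (x, y) ∈ {−4, ..., 4}² is singular; the curve is smooth.


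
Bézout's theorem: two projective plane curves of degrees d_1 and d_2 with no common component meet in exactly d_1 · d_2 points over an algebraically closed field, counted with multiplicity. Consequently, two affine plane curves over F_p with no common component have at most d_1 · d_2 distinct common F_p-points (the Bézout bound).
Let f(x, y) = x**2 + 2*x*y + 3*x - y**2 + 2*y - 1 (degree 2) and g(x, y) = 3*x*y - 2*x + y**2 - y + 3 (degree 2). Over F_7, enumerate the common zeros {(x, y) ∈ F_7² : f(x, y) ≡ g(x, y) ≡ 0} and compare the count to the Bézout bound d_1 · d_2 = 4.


Common zeros: {(2, 5)}; count = 1; Bézout bound = 4.

deg(f) = 2, deg(g) = 2, so Bézout bound = 4.
Scan x ∈ F_7. For each x, list the y ∈ F_7 with f(x, y) ≡ 0 and those with g(x, y) ≡ 0 (mod 7); the common zeros in that column are the intersection.
  x = 0: f ≡ 0 at y ∈ {1}; g ≡ 0 at y ∈ ∅; common: ∅.
  x = 1: f ≡ 0 at y ∈ {2}; g ≡ 0 at y ∈ {6}; common: ∅.
  x = 2: f ≡ 0 at y ∈ {1, 5}; g ≡ 0 at y ∈ {4, 5}; common: {5}.
  x = 3: f ≡ 0 at y ∈ ∅; g ≡ 0 at y ∈ ∅; common: ∅.
  x = 4: f ≡ 0 at y ∈ ∅; g ≡ 0 at y ∈ {1, 2}; common: ∅.
  x = 5: f ≡ 0 at y ∈ ∅; g ≡ 0 at y ∈ {0}; common: ∅.
  x = 6: f ≡ 0 at y ∈ {2, 5}; g ≡ 0 at y ∈ ∅; common: ∅.
Collecting: common zeros = {(2, 5)}, so the count is 1.
Comparison with the Bézout bound: 1 ≤ 4 = deg(f)·deg(g), as expected for curves with no common component (the affine F_7-count falls short of the bound because intersections may lie at infinity, over extension fields, or carry multiplicity).


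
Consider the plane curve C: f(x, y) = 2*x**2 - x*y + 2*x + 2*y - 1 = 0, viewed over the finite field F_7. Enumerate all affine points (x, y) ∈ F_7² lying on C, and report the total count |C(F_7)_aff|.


Affine F_7-points: {(0, 4), (1, 4), (3, 2), (4, 2), (5, 1), (6, 5)}; count = 6.

For each of the 49 pairs (x, y) ∈ F_7², evaluate f(x, y) mod 7. Record the zeros.
  x = 0: [0↦6, 1↦1, 2↦3, 3↦5, 4↦0, 5↦2, 6↦4]  zeros at y ∈ {4}
  x = 1: [0↦3, 1↦4, 2↦5, 3↦6, 4↦0, 5↦1, 6↦2]  zeros at y ∈ {4}
  x = 2: [0↦4, 1↦4, 2↦4, 3↦4, 4↦4, 5↦4, 6↦4]  zeros at y ∈ ∅
  x = 3: [0↦2, 1↦1, 2↦0, 3↦6, 4↦5, 5↦4, 6↦3]  zeros at y ∈ {2}
  x = 4: [0↦4, 1↦2, 2↦0, 3↦5, 4↦3, 5↦1, 6↦6]  zeros at y ∈ {2}
  x = 5: [0↦3, 1↦0, 2↦4, 3↦1, 4↦5, 5↦2, 6↦6]  zeros at y ∈ {1}
  x = 6: [0↦6, 1↦2, 2↦5, 3↦1, 4↦4, 5↦0, 6↦3]  zeros at y ∈ {5}
Collecting zeros: affine points = {(0, 4), (1, 4), (3, 2), (4, 2), (5, 1), (6, 5)}.
Total count |C(F_7)_aff| = 6.


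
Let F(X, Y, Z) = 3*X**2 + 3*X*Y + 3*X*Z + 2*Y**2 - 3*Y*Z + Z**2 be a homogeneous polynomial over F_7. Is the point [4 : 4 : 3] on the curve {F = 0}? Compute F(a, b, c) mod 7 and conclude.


F(4,4,3) ≡ 4 (mod 7); P is NOT on the curve.

Evaluate F(4, 4, 3) term-by-term (mod 7).
  3*X**2 ↦ 3·16·1·1 = 48
  3*X*Y ↦ 3·4·4·1 = 48
  3*X*Z ↦ 3·4·1·3 = 36
  2*Y**2 ↦ 2·1·16·1 = 32
  -3*Y*Z ↦ -3·1·4·3 = -36
  Z**2 ↦ 1·1·1·9 = 9
Sum: F(4, 4, 3) = (48) + (48) + (36) + (32) + (-36) + (9) = 137.
Reducing mod 7: 137 ≡ 4 (mod 7).
Since F(a, b, c) ≡ 4 ≠ 0 (mod 7), P does NOT lie on the curve.


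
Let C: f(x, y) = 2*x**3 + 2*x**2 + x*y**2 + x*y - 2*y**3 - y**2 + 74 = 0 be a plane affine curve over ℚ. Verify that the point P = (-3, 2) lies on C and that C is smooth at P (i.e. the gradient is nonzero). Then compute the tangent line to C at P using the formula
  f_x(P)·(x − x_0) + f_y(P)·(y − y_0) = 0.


Tangent line at P: 48*x - 43*y + 230 = 0.

Step 1: f(-3, 2) = 0, so P lies on C.
Step 2: partial derivatives
  f_x(x, y) = 6*x**2 + 4*x + y**2 + y, f_y(x, y) = 2*x*y + x - 6*y**2 - 2*y.
  f_x(P) = 48, f_y(P) = -43 (gradient nonzero, so P is smooth).
Step 3: tangent line at P: 48·(x − -3) + -43·(y − 2) = 0.
Expanding: 48*x - 43*y + 230 = 0.


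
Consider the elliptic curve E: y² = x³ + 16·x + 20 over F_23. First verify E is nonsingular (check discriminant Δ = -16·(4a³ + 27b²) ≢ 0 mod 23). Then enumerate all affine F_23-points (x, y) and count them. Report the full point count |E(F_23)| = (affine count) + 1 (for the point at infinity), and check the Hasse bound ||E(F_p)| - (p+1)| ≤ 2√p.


Affine points = {(3, 7), (3, 16), (5, 8), (5, 15), (8, 4), (8, 19), (11, 3), (11, 20), (12, 10), (12, 13), (15, 1), (15, 22), (16, 5), (16, 18), (21, 7), (21, 16), (22, 7), (22, 16)}; affine count = 18; |E(F_23)| = 19.

Discriminant check: Δ ∝ 4a³ + 27b² = 4·16³ + 27·20² = 4·4096 + 27·400 ≡ 21 (mod 23). Nonzero ⇒ E is nonsingular.
For each x ∈ F_23, compute rhs = x³ + 16·x + 20 mod 23, then count y ∈ F_23 with y² ≡ rhs.
  x = 0: rhs = 20, matching y values: none (0 points).
  x = 1: rhs = 14, matching y values: none (0 points).
  x = 2: rhs = 14, matching y values: none (0 points).
  x = 3: rhs = 3, matching y values: 7, 16 (2 points).
  x = 4: rhs = 10, matching y values: none (0 points).
  x = 5: rhs = 18, matching y values: 8, 15 (2 points).
  x = 6: rhs = 10, matching y values: none (0 points).
  x = 7: rhs = 15, matching y values: none (0 points).
  x = 8: rhs = 16, matching y values: 4, 19 (2 points).
  x = 9: rhs = 19, matching y values: none (0 points).
  x = 10: rhs = 7, matching y values: none (0 points).
  x = 11: rhs = 9, matching y values: 3, 20 (2 points).
  x = 12: rhs = 8, matching y values: 10, 13 (2 points).
  x = 13: rhs = 10, matching y values: none (0 points).
  x = 14: rhs = 21, matching y values: none (0 points).
  x = 15: rhs = 1, matching y values: 1, 22 (2 points).
  x = 16: rhs = 2, matching y values: 5, 18 (2 points).
  x = 17: rhs = 7, matching y values: none (0 points).
  x = 18: rhs = 22, matching y values: none (0 points).
  x = 19: rhs = 7, matching y values: none (0 points).
  x = 20: rhs = 14, matching y values: none (0 points).
  x = 21: rhs = 3, matching y values: 7, 16 (2 points).
  x = 22: rhs = 3, matching y values: 7, 16 (2 points).
Total affine count: 18.
Full point count |E(F_23)| = 18 + 1 = 19.
Hasse bound: |19 − (23+1)| = |-5| = 5 ≤ 2√23 ≈ 9.5917 ✓.


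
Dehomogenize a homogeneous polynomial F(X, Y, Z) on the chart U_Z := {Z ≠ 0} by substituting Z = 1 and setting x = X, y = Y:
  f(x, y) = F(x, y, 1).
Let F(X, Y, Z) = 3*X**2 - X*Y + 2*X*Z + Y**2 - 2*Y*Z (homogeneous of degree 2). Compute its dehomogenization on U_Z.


f(x, y) = 3*x**2 - x*y + 2*x + y**2 - 2*y

On U_Z we set Z = 1. Each monomial c·X^i·Y^j·Z^k in F becomes c·x^i·y^j·1^k = c·x^i·y^j.
Substituting Z = 1: F(X, Y, 1) = 3*x**2 - x*y + 2*x + y**2 - 2*y.
Note: deg(f) ≤ deg(F) = 2; strict inequality happens when F is divisible by Z (lost terms).


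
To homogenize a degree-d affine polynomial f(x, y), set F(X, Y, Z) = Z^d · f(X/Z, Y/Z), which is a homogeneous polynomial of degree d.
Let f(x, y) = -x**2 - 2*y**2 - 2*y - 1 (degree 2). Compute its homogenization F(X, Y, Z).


F(X, Y, Z) = -X**2 - 2*Y**2 - 2*Y*Z - Z**2

deg(f) = 2.
Substitute x = X/Z, y = Y/Z into f, then multiply by Z^2.
  monomial -1·x^2·y^0 ↦ -1·X^2·Y^0·Z^0.
  monomial -2·x^0·y^2 ↦ -2·X^0·Y^2·Z^0.
  monomial -2·x^0·y^1 ↦ -2·X^0·Y^1·Z^1.
  monomial -1·x^0·y^0 ↦ -1·X^0·Y^0·Z^2.
Collecting: F(X, Y, Z) = -X**2 - 2*Y**2 - 2*Y*Z - Z**2.


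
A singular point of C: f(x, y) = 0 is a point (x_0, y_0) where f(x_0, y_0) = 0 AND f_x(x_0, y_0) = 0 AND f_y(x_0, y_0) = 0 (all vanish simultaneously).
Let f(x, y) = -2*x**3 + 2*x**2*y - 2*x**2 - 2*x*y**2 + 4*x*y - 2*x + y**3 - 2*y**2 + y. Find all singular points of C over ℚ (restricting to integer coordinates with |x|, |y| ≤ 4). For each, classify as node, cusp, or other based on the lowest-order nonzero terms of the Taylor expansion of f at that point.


Singular points: {(0, 1)}; classification: cusp.

Compute partial derivatives:
  f_x = -6*x**2 + 4*x*y - 4*x - 2*y**2 + 4*y - 2.
  f_y = 2*x**2 - 4*x*y + 4*x + 3*y**2 - 4*y + 1.
Scan x_0 ∈ {−4, ..., 4}. For each x_0, f_y(x_0, y) is a polynomial in y; find its integer roots y ∈ {−4, ..., 4}, then test f_x and f at those candidates.
  x = -4: f_y(-4, y) = 3*y**2 + 12*y + 17; no integer root y with |y| ≤ 4.
  x = -3: f_y(-3, y) = 3*y**2 + 8*y + 7; no integer root y with |y| ≤ 4.
  x = -2: f_y(-2, y) = 3*y**2 + 4*y + 1; vanishes at y ∈ {-1}. (-2, -1): f_x = -16 ≠ 0.
  x = -1: f_y(-1, y) = 3*y**2 - 1; no integer root y with |y| ≤ 4.
  x = 0: f_y(0, y) = 3*y**2 - 4*y + 1; vanishes at y ∈ {1}. (0, 1): f_x = 0, f = 0 — SINGULAR.
  x = 1: f_y(1, y) = 3*y**2 - 8*y + 7; no integer root y with |y| ≤ 4.
  x = 2: f_y(2, y) = 3*y**2 - 12*y + 17; no integer root y with |y| ≤ 4.
  x = 3: f_y(3, y) = 3*y**2 - 16*y + 31; no integer root y with |y| ≤ 4.
  x = 4: f_y(4, y) = 3*y**2 - 20*y + 49; no integer root y with |y| ≤ 4.
Only singular point on the grid: (0, 1).
Classify: substitute x = 0 + u, y = 1 + v and expand: f = -2*u**3 + 2*u**2*v - 2*u*v**2 + v**3 + v**2.
No constant or linear terms (consistent with a singular point). Quadratic part: v**2. Cubic part: -2*u**3 + 2*u**2*v - 2*u*v**2 + v**3.
The quadratic part v**2 is a perfect square, so there is a single (double) tangent line v = 0, i.e. y = 1. Restricting the cubic part to that line (v = 0) leaves -2*u**3 ≠ 0, so f is not divisible by v and the branch is v² ≈ 2*u**3 to lowest order — this is a cusp.
Classification: cusp.


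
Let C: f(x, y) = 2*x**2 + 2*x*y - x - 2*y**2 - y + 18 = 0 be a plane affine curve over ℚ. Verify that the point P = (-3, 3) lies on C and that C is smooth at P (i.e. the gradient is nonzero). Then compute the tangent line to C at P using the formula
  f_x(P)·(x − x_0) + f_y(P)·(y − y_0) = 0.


Tangent line at P: -7*x - 19*y + 36 = 0.

Step 1: f(-3, 3) = 0, so P lies on C.
Step 2: partial derivatives
  f_x(x, y) = 4*x + 2*y - 1, f_y(x, y) = 2*x - 4*y - 1.
  f_x(P) = -7, f_y(P) = -19 (gradient nonzero, so P is smooth).
Step 3: tangent line at P: -7·(x − -3) + -19·(y − 3) = 0.
Expanding: -7*x - 19*y + 36 = 0.


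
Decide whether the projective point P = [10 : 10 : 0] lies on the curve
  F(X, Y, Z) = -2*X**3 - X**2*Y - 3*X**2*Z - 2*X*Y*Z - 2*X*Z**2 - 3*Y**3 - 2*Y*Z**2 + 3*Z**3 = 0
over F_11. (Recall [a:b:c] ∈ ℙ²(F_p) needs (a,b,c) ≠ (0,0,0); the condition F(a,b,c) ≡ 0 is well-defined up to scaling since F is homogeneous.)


F(10,10,0) ≡ 6 (mod 11); P is NOT on the curve.

Evaluate F(10, 10, 0) term-by-term (mod 11).
  -2*X**3 ↦ -2·1000·1·1 = -2000
  -X**2*Y ↦ -1·100·10·1 = -1000
  -3*X**2*Z ↦ -3·100·1·0 = 0
  -2*X*Y*Z ↦ -2·10·10·0 = 0
  -2*X*Z**2 ↦ -2·10·1·0 = 0
  -3*Y**3 ↦ -3·1·1000·1 = -3000
  -2*Y*Z**2 ↦ -2·1·10·0 = 0
  3*Z**3 ↦ 3·1·1·0 = 0
Sum: F(10, 10, 0) = (-2000) + (-1000) + (0) + (0) + (0) + (-3000) + (0) + (0) = -6000.
Reducing mod 11: -6000 ≡ 6 (mod 11).
Since F(a, b, c) ≡ 6 ≠ 0 (mod 11), P does NOT lie on the curve.


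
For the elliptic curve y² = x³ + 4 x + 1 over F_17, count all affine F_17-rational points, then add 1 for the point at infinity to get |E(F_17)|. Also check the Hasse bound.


Affine points = {(0, 1), (0, 16), (2, 0), (4, 8), (4, 9), (7, 7), (7, 10), (8, 1), (8, 16), (9, 1), (9, 16), (10, 2), (10, 15), (11, 4), (11, 13), (12, 3), (12, 14), (14, 8), (14, 9), (15, 6), (15, 11), (16, 8), (16, 9)}; affine count = 23; |E(F_17)| = 24.

Discriminant check: Δ ∝ 4a³ + 27b² = 4·4³ + 27·1² = 4·64 + 27·1 ≡ 11 (mod 17). Nonzero ⇒ E is nonsingular.
For each x ∈ F_17, compute rhs = x³ + 4·x + 1 mod 17, then count y ∈ F_17 with y² ≡ rhs.
  x = 0: rhs = 1, matching y values: 1, 16 (2 points).
  x = 1: rhs = 6, matching y values: none (0 points).
  x = 2: rhs = 0, matching y values: 0 (1 points).
  x = 3: rhs = 6, matching y values: none (0 points).
  x = 4: rhs = 13, matching y values: 8, 9 (2 points).
  x = 5: rhs = 10, matching y values: none (0 points).
  x = 6: rhs = 3, matching y values: none (0 points).
  x = 7: rhs = 15, matching y values: 7, 10 (2 points).
  x = 8: rhs = 1, matching y values: 1, 16 (2 points).
  x = 9: rhs = 1, matching y values: 1, 16 (2 points).
  x = 10: rhs = 4, matching y values: 2, 15 (2 points).
  x = 11: rhs = 16, matching y values: 4, 13 (2 points).
  x = 12: rhs = 9, matching y values: 3, 14 (2 points).
  x = 13: rhs = 6, matching y values: none (0 points).
  x = 14: rhs = 13, matching y values: 8, 9 (2 points).
  x = 15: rhs = 2, matching y values: 6, 11 (2 points).
  x = 16: rhs = 13, matching y values: 8, 9 (2 points).
Total affine count: 23.
Full point count |E(F_17)| = 23 + 1 = 24.
Hasse bound: |24 − (17+1)| = |6| = 6 ≤ 2√17 ≈ 8.2462 ✓.


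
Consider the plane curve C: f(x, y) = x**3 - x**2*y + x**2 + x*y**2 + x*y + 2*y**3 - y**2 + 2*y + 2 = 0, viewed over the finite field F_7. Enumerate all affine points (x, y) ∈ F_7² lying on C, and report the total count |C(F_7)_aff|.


Affine F_7-points: {(1, 4), (1, 6), (2, 0), (2, 3), (3, 3), (3, 4), (3, 6), (4, 1), (4, 3), (4, 5), (5, 1), (6, 4)}; count = 12.

For each of the 49 pairs (x, y) ∈ F_7², evaluate f(x, y) mod 7. Record the zeros.
  x = 0: [0↦2, 1↦5, 2↦4, 3↦4, 4↦3, 5↦6, 6↦4]  zeros at y ∈ ∅
  x = 1: [0↦4, 1↦1, 2↦3, 3↦1, 4↦0, 5↦5, 6↦0]  zeros at y ∈ {4, 6}
  x = 2: [0↦0, 1↦3, 2↦6, 3↦0, 4↦4, 5↦2, 6↦6]  zeros at y ∈ {0, 3}
  x = 3: [0↦3, 1↦3, 2↦5, 3↦0, 4↦0, 5↦3, 6↦0]  zeros at y ∈ {3, 4, 6}
  x = 4: [0↦5, 1↦0, 2↦6, 3↦0, 4↦1, 5↦0, 6↦2]  zeros at y ∈ {1, 3, 5}
  x = 5: [0↦5, 1↦0, 2↦1, 3↦6, 4↦6, 5↦6, 6↦4]  zeros at y ∈ {1}
  x = 6: [0↦2, 1↦2, 2↦3, 3↦3, 4↦0, 5↦6, 6↦5]  zeros at y ∈ {4}
Collecting zeros: affine points = {(1, 4), (1, 6), (2, 0), (2, 3), (3, 3), (3, 4), (3, 6), (4, 1), (4, 3), (4, 5), (5, 1), (6, 4)}.
Total count |C(F_7)_aff| = 12.


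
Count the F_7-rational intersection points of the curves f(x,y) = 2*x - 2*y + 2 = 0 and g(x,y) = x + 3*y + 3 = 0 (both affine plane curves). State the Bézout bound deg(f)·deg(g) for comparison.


Common zeros: {(2, 3)}; count = 1; Bézout bound = 1.

deg(f) = 1, deg(g) = 1, so Bézout bound = 1.
Scan x ∈ F_7. For each x, list the y ∈ F_7 with f(x, y) ≡ 0 and those with g(x, y) ≡ 0 (mod 7); the common zeros in that column are the intersection.
  x = 0: f ≡ 0 at y ∈ {1}; g ≡ 0 at y ∈ {6}; common: ∅.
  x = 1: f ≡ 0 at y ∈ {2}; g ≡ 0 at y ∈ {1}; common: ∅.
  x = 2: f ≡ 0 at y ∈ {3}; g ≡ 0 at y ∈ {3}; common: {3}.
  x = 3: f ≡ 0 at y ∈ {4}; g ≡ 0 at y ∈ {5}; common: ∅.
  x = 4: f ≡ 0 at y ∈ {5}; g ≡ 0 at y ∈ {0}; common: ∅.
  x = 5: f ≡ 0 at y ∈ {6}; g ≡ 0 at y ∈ {2}; common: ∅.
  x = 6: f ≡ 0 at y ∈ {0}; g ≡ 0 at y ∈ {4}; common: ∅.
Collecting: common zeros = {(2, 3)}, so the count is 1.
Comparison with the Bézout bound: 1 ≤ 1 = deg(f)·deg(g), as expected for curves with no common component (the bound is attained).


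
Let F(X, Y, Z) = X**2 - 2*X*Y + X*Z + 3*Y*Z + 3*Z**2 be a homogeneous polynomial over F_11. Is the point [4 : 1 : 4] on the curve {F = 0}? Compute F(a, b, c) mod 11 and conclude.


F(4,1,4) ≡ 7 (mod 11); P is NOT on the curve.

Evaluate F(4, 1, 4) term-by-term (mod 11).
  X**2 ↦ 1·16·1·1 = 16
  -2*X*Y ↦ -2·4·1·1 = -8
  X*Z ↦ 1·4·1·4 = 16
  3*Y*Z ↦ 3·1·1·4 = 12
  3*Z**2 ↦ 3·1·1·16 = 48
Sum: F(4, 1, 4) = (16) + (-8) + (16) + (12) + (48) = 84.
Reducing mod 11: 84 ≡ 7 (mod 11).
Since F(a, b, c) ≡ 7 ≠ 0 (mod 11), P does NOT lie on the curve.


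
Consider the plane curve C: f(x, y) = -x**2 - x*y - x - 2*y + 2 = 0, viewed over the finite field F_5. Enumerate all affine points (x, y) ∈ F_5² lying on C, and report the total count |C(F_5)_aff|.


Affine F_5-points: {(0, 1), (1, 0), (2, 4), (3, 0), (3, 1), (3, 2), (3, 3), (3, 4), (4, 2)}; count = 9.

For each of the 25 pairs (x, y) ∈ F_5², evaluate f(x, y) mod 5. Record the zeros.
  x = 0: [0↦2, 1↦0, 2↦3, 3↦1, 4↦4]  zeros at y ∈ {1}
  x = 1: [0↦0, 1↦2, 2↦4, 3↦1, 4↦3]  zeros at y ∈ {0}
  x = 2: [0↦1, 1↦2, 2↦3, 3↦4, 4↦0]  zeros at y ∈ {4}
  x = 3: [0↦0, 1↦0, 2↦0, 3↦0, 4↦0]  zeros at y ∈ {0, 1, 2, 3, 4}
  x = 4: [0↦2, 1↦1, 2↦0, 3↦4, 4↦3]  zeros at y ∈ {2}
Collecting zeros: affine points = {(0, 1), (1, 0), (2, 4), (3, 0), (3, 1), (3, 2), (3, 3), (3, 4), (4, 2)}.
Total count |C(F_5)_aff| = 9.


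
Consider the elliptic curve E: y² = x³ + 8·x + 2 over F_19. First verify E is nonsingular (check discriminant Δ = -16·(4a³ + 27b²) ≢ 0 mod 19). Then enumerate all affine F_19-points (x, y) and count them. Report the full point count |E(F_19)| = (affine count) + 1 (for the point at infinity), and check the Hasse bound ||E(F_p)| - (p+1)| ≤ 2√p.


Affine points = {(1, 7), (1, 12), (2, 8), (2, 11), (6, 0), (9, 9), (9, 10), (13, 2), (13, 17), (15, 1), (15, 18), (17, 4), (17, 15)}; affine count = 13; |E(F_19)| = 14.

Discriminant check: Δ ∝ 4a³ + 27b² = 4·8³ + 27·2² = 4·512 + 27·4 ≡ 9 (mod 19). Nonzero ⇒ E is nonsingular.
For each x ∈ F_19, compute rhs = x³ + 8·x + 2 mod 19, then count y ∈ F_19 with y² ≡ rhs.
  x = 0: rhs = 2, matching y values: none (0 points).
  x = 1: rhs = 11, matching y values: 7, 12 (2 points).
  x = 2: rhs = 7, matching y values: 8, 11 (2 points).
  x = 3: rhs = 15, matching y values: none (0 points).
  x = 4: rhs = 3, matching y values: none (0 points).
  x = 5: rhs = 15, matching y values: none (0 points).
  x = 6: rhs = 0, matching y values: 0 (1 points).
  x = 7: rhs = 2, matching y values: none (0 points).
  x = 8: rhs = 8, matching y values: none (0 points).
  x = 9: rhs = 5, matching y values: 9, 10 (2 points).
  x = 10: rhs = 18, matching y values: none (0 points).
  x = 11: rhs = 15, matching y values: none (0 points).
  x = 12: rhs = 2, matching y values: none (0 points).
  x = 13: rhs = 4, matching y values: 2, 17 (2 points).
  x = 14: rhs = 8, matching y values: none (0 points).
  x = 15: rhs = 1, matching y values: 1, 18 (2 points).
  x = 16: rhs = 8, matching y values: none (0 points).
  x = 17: rhs = 16, matching y values: 4, 15 (2 points).
  x = 18: rhs = 12, matching y values: none (0 points).
Total affine count: 13.
Full point count |E(F_19)| = 13 + 1 = 14.
Hasse bound: |14 − (19+1)| = |-6| = 6 ≤ 2√19 ≈ 8.7178 ✓.


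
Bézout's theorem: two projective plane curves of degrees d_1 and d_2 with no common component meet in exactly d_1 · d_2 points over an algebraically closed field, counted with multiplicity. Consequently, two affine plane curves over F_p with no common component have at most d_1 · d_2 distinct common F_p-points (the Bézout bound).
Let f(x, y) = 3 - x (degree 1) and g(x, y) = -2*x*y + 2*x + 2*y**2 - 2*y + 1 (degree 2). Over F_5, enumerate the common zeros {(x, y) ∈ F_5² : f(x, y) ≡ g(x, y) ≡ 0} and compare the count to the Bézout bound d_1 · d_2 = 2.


Common zeros: ∅; count = 0; Bézout bound = 2.

deg(f) = 1, deg(g) = 2, so Bézout bound = 2.
Scan x ∈ F_5. For each x, list the y ∈ F_5 with f(x, y) ≡ 0 and those with g(x, y) ≡ 0 (mod 5); the common zeros in that column are the intersection.
  x = 0: f ≡ 0 at y ∈ ∅; g ≡ 0 at y ∈ {2, 4}; common: ∅.
  x = 1: f ≡ 0 at y ∈ ∅; g ≡ 0 at y ∈ ∅; common: ∅.
  x = 2: f ≡ 0 at y ∈ ∅; g ≡ 0 at y ∈ {0, 3}; common: ∅.
  x = 3: f ≡ 0 at y ∈ {0, 1, 2, 3, 4}; g ≡ 0 at y ∈ ∅; common: ∅.
  x = 4: f ≡ 0 at y ∈ ∅; g ≡ 0 at y ∈ ∅; common: ∅.
Collecting: common zeros = ∅, so the count is 0.
Comparison with the Bézout bound: 0 ≤ 2 = deg(f)·deg(g), as expected for curves with no common component (the affine F_5-count falls short of the bound because intersections may lie at infinity, over extension fields, or carry multiplicity).


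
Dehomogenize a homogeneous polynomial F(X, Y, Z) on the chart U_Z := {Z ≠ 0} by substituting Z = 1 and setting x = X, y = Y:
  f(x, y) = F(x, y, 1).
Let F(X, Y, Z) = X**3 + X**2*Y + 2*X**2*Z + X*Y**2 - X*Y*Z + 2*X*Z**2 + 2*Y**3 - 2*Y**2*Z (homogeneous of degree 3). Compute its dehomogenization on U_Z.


f(x, y) = x**3 + x**2*y + 2*x**2 + x*y**2 - x*y + 2*x + 2*y**3 - 2*y**2

On U_Z we set Z = 1. Each monomial c·X^i·Y^j·Z^k in F becomes c·x^i·y^j·1^k = c·x^i·y^j.
Substituting Z = 1: F(X, Y, 1) = x**3 + x**2*y + 2*x**2 + x*y**2 - x*y + 2*x + 2*y**3 - 2*y**2.
Note: deg(f) ≤ deg(F) = 3; strict inequality happens when F is divisible by Z (lost terms).


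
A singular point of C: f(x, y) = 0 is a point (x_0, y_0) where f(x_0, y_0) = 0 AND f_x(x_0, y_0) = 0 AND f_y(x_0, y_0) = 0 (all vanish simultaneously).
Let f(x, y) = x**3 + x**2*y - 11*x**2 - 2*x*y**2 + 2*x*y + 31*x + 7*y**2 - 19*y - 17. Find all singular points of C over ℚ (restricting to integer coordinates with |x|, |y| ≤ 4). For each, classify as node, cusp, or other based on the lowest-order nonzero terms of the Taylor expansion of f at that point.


Singular points: {(3, 2)}; classification: cusp.

Compute partial derivatives:
  f_x = 3*x**2 + 2*x*y - 22*x - 2*y**2 + 2*y + 31.
  f_y = x**2 - 4*x*y + 2*x + 14*y - 19.
Scan x_0 ∈ {−4, ..., 4}. For each x_0, f_y(x_0, y) is a polynomial in y; find its integer roots y ∈ {−4, ..., 4}, then test f_x and f at those candidates.
  x = -4: f_y(-4, y) = 30*y - 11; no integer root y with |y| ≤ 4.
  x = -3: f_y(-3, y) = 26*y - 16; no integer root y with |y| ≤ 4.
  x = -2: f_y(-2, y) = 22*y - 19; no integer root y with |y| ≤ 4.
  x = -1: f_y(-1, y) = 18*y - 20; no integer root y with |y| ≤ 4.
  x = 0: f_y(0, y) = 14*y - 19; no integer root y with |y| ≤ 4.
  x = 1: f_y(1, y) = 10*y - 16; no integer root y with |y| ≤ 4.
  x = 2: f_y(2, y) = 6*y - 11; no integer root y with |y| ≤ 4.
  x = 3: f_y(3, y) = 2*y - 4; vanishes at y ∈ {2}. (3, 2): f_x = 0, f = 0 — SINGULAR.
  x = 4: f_y(4, y) = 5 - 2*y; no integer root y with |y| ≤ 4.
Only singular point on the grid: (3, 2).
Classify: substitute x = 3 + u, y = 2 + v and expand: f = u**3 + u**2*v - 2*u*v**2 + v**2.
No constant or linear terms (consistent with a singular point). Quadratic part: v**2. Cubic part: u**3 + u**2*v - 2*u*v**2.
The quadratic part v**2 is a perfect square, so there is a single (double) tangent line v = 0, i.e. y = 2. Restricting the cubic part to that line (v = 0) leaves u**3 ≠ 0, so f is not divisible by v and the branch is v² ≈ -u**3 to lowest order — this is a cusp.
Classification: cusp.


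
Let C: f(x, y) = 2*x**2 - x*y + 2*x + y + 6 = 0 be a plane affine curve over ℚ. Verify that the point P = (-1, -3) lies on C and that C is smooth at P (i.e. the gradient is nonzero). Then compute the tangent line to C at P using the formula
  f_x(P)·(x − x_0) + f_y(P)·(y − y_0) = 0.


Tangent line at P: x + 2*y + 7 = 0.

Step 1: f(-1, -3) = 0, so P lies on C.
Step 2: partial derivatives
  f_x(x, y) = 4*x - y + 2, f_y(x, y) = 1 - x.
  f_x(P) = 1, f_y(P) = 2 (gradient nonzero, so P is smooth).
Step 3: tangent line at P: 1·(x − -1) + 2·(y − -3) = 0.
Expanding: x + 2*y + 7 = 0.


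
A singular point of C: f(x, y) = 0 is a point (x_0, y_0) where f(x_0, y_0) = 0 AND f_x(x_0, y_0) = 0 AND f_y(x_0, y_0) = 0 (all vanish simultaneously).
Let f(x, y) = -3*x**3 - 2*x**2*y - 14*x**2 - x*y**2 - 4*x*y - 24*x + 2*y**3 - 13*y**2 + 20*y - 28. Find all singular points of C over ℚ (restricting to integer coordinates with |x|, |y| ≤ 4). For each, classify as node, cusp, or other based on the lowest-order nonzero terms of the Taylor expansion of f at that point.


Singular points: {(-2, 2)}; classification: cusp.

Compute partial derivatives:
  f_x = -9*x**2 - 4*x*y - 28*x - y**2 - 4*y - 24.
  f_y = -2*x**2 - 2*x*y - 4*x + 6*y**2 - 26*y + 20.
Scan x_0 ∈ {−4, ..., 4}. For each x_0, f_y(x_0, y) is a polynomial in y; find its integer roots y ∈ {−4, ..., 4}, then test f_x and f at those candidates.
  x = -4: f_y(-4, y) = 6*y**2 - 18*y + 4; no integer root y with |y| ≤ 4.
  x = -3: f_y(-3, y) = 6*y**2 - 20*y + 14; vanishes at y ∈ {1}. (-3, 1): f_x = -14 ≠ 0.
  x = -2: f_y(-2, y) = 6*y**2 - 22*y + 20; vanishes at y ∈ {2}. (-2, 2): f_x = 0, f = 0 — SINGULAR.
  x = -1: f_y(-1, y) = 6*y**2 - 24*y + 22; no integer root y with |y| ≤ 4.
  x = 0: f_y(0, y) = 6*y**2 - 26*y + 20; vanishes at y ∈ {1}. (0, 1): f_x = -29 ≠ 0.
  x = 1: f_y(1, y) = 6*y**2 - 28*y + 14; no integer root y with |y| ≤ 4.
  x = 2: f_y(2, y) = 6*y**2 - 30*y + 4; no integer root y with |y| ≤ 4.
  x = 3: f_y(3, y) = 6*y**2 - 32*y - 10; no integer root y with |y| ≤ 4.
  x = 4: f_y(4, y) = 6*y**2 - 34*y - 28; no integer root y with |y| ≤ 4.
Only singular point on the grid: (-2, 2).
Classify: substitute x = -2 + u, y = 2 + v and expand: f = -3*u**3 - 2*u**2*v - u*v**2 + 2*v**3 + v**2.
No constant or linear terms (consistent with a singular point). Quadratic part: v**2. Cubic part: -3*u**3 - 2*u**2*v - u*v**2 + 2*v**3.
The quadratic part v**2 is a perfect square, so there is a single (double) tangent line v = 0, i.e. y = 2. Restricting the cubic part to that line (v = 0) leaves -3*u**3 ≠ 0, so f is not divisible by v and the branch is v² ≈ 3*u**3 to lowest order — this is a cusp.
Classification: cusp.


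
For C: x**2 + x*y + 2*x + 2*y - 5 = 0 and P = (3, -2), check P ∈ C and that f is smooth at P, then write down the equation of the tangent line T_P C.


Tangent line at P: 6*x + 5*y - 8 = 0.

Step 1: f(3, -2) = 0, so P lies on C.
Step 2: partial derivatives
  f_x(x, y) = 2*x + y + 2, f_y(x, y) = x + 2.
  f_x(P) = 6, f_y(P) = 5 (gradient nonzero, so P is smooth).
Step 3: tangent line at P: 6·(x − 3) + 5·(y − -2) = 0.
Expanding: 6*x + 5*y - 8 = 0.


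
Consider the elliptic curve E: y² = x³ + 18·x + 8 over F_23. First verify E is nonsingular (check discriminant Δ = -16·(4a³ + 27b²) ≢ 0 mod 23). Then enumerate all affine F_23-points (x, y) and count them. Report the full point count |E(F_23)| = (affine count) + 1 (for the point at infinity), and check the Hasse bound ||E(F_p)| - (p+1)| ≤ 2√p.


Affine points = {(0, 10), (0, 13), (1, 2), (1, 21), (2, 11), (2, 12), (4, 11), (4, 12), (5, 4), (5, 19), (9, 5), (9, 18), (13, 1), (13, 22), (17, 11), (17, 12), (18, 0), (22, 9), (22, 14)}; affine count = 19; |E(F_23)| = 20.

Discriminant check: Δ ∝ 4a³ + 27b² = 4·18³ + 27·8² = 4·5832 + 27·64 ≡ 9 (mod 23). Nonzero ⇒ E is nonsingular.
For each x ∈ F_23, compute rhs = x³ + 18·x + 8 mod 23, then count y ∈ F_23 with y² ≡ rhs.
  x = 0: rhs = 8, matching y values: 10, 13 (2 points).
  x = 1: rhs = 4, matching y values: 2, 21 (2 points).
  x = 2: rhs = 6, matching y values: 11, 12 (2 points).
  x = 3: rhs = 20, matching y values: none (0 points).
  x = 4: rhs = 6, matching y values: 11, 12 (2 points).
  x = 5: rhs = 16, matching y values: 4, 19 (2 points).
  x = 6: rhs = 10, matching y values: none (0 points).
  x = 7: rhs = 17, matching y values: none (0 points).
  x = 8: rhs = 20, matching y values: none (0 points).
  x = 9: rhs = 2, matching y values: 5, 18 (2 points).
  x = 10: rhs = 15, matching y values: none (0 points).
  x = 11: rhs = 19, matching y values: none (0 points).
  x = 12: rhs = 20, matching y values: none (0 points).
  x = 13: rhs = 1, matching y values: 1, 22 (2 points).
  x = 14: rhs = 14, matching y values: none (0 points).
  x = 15: rhs = 19, matching y values: none (0 points).
  x = 16: rhs = 22, matching y values: none (0 points).
  x = 17: rhs = 6, matching y values: 11, 12 (2 points).
  x = 18: rhs = 0, matching y values: 0 (1 points).
  x = 19: rhs = 10, matching y values: none (0 points).
  x = 20: rhs = 19, matching y values: none (0 points).
  x = 21: rhs = 10, matching y values: none (0 points).
  x = 22: rhs = 12, matching y values: 9, 14 (2 points).
Total affine count: 19.
Full point count |E(F_23)| = 19 + 1 = 20.
Hasse bound: |20 − (23+1)| = |-4| = 4 ≤ 2√23 ≈ 9.5917 ✓.
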